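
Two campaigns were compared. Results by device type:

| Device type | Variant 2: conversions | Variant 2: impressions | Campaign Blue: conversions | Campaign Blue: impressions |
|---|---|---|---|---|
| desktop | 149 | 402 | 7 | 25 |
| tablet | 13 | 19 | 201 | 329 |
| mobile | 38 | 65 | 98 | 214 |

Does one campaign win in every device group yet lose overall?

Desktop: Variant 2 149/402 = 37.1%, Campaign Blue 7/25 = 28.0% → Variant 2
Tablet: Variant 2 13/19 = 68.4%, Campaign Blue 201/329 = 61.1% → Variant 2
Mobile: Variant 2 38/65 = 58.5%, Campaign Blue 98/214 = 45.8% → Variant 2
Overall: Variant 2 200/486 = 41.2%, Campaign Blue 306/568 = 53.9% → Campaign Blue
Variant 2 wins each device group but Campaign Blue wins overall — the comparison reverses. Variant 2's impressions skew toward desktop, which has a lower base rate.

Yes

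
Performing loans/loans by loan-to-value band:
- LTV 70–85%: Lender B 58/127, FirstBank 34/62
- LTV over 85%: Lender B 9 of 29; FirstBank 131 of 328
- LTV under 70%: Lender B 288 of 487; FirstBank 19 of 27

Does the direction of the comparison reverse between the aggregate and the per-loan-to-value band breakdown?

Yes

LTV 70–85%: Lender B 58/127 = 45.7%, FirstBank 34/62 = 54.8% → FirstBank
LTV over 85%: Lender B 9/29 = 31.0%, FirstBank 131/328 = 39.9% → FirstBank
LTV under 70%: Lender B 288/487 = 59.1%, FirstBank 19/27 = 70.4% → FirstBank
Overall: Lender B 355/643 = 55.2%, FirstBank 184/417 = 44.1% → Lender B
FirstBank wins each loan-to-value group but Lender B wins overall — the comparison reverses. FirstBank's loans skew toward LTV over 85%, which has a lower base rate.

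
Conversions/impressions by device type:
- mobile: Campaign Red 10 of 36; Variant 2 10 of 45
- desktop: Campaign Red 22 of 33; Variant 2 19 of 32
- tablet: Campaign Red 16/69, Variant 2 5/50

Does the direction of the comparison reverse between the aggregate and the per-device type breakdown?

Mobile: Campaign Red 10/36 = 27.8%, Variant 2 10/45 = 22.2% → Campaign Red
Desktop: Campaign Red 22/33 = 66.7%, Variant 2 19/32 = 59.4% → Campaign Red
Tablet: Campaign Red 16/69 = 23.2%, Variant 2 5/50 = 10.0% → Campaign Red
Overall: Campaign Red 48/138 = 34.8%, Variant 2 34/127 = 26.8% → Campaign Red
Campaign Red wins overall and in every device group — no reversal.

No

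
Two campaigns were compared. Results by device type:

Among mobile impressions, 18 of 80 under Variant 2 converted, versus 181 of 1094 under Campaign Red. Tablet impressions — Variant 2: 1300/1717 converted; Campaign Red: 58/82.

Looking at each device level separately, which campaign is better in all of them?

Mobile: Variant 2 18/80 = 22.5%, Campaign Red 181/1094 = 16.5% → Variant 2
Tablet: Variant 2 1300/1717 = 75.7%, Campaign Red 58/82 = 70.7% → Variant 2
Variant 2 has the higher rate in both groups.

Variant 2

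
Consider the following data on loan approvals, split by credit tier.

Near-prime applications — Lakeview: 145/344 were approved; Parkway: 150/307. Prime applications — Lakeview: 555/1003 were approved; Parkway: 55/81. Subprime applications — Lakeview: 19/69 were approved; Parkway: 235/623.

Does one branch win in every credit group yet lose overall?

Near-prime: Lakeview 145/344 = 42.2%, Parkway 150/307 = 48.9% → Parkway
Prime: Lakeview 555/1003 = 55.3%, Parkway 55/81 = 67.9% → Parkway
Subprime: Lakeview 19/69 = 27.5%, Parkway 235/623 = 37.7% → Parkway
Overall: Lakeview 719/1416 = 50.8%, Parkway 440/1011 = 43.5% → Lakeview
Parkway wins each credit group but Lakeview wins overall — the comparison reverses. Parkway's applications skew toward subprime, which has a lower base rate.

Yes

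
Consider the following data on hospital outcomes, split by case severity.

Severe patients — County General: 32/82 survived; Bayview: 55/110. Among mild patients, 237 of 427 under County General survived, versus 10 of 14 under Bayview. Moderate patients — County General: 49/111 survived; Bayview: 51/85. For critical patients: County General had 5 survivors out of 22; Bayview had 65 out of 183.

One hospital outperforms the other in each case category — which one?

Severe: County General 32/82 = 39.0%, Bayview 55/110 = 50.0% → Bayview
Mild: County General 237/427 = 55.5%, Bayview 10/14 = 71.4% → Bayview
Moderate: County General 49/111 = 44.1%, Bayview 51/85 = 60.0% → Bayview
Critical: County General 5/22 = 22.7%, Bayview 65/183 = 35.5% → Bayview
Bayview has the higher rate in all 4 groups.

Bayview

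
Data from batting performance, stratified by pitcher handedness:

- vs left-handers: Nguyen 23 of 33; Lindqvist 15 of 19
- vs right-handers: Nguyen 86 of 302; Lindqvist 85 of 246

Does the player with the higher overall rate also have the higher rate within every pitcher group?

Yes

Vs left-handers: Nguyen 23/33 = 69.7%, Lindqvist 15/19 = 78.9% → Lindqvist
Vs right-handers: Nguyen 86/302 = 28.5%, Lindqvist 85/246 = 34.6% → Lindqvist
Overall: Nguyen 109/335 = 32.5%, Lindqvist 100/265 = 37.7% → Lindqvist
Lindqvist wins overall and in every pitcher group — no reversal.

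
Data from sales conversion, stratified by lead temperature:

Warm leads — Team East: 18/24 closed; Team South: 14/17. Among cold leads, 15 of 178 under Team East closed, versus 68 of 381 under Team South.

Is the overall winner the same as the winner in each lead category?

Yes

Warm: Team East 18/24 = 75.0%, Team South 14/17 = 82.4% → Team South
Cold: Team East 15/178 = 8.4%, Team South 68/381 = 17.8% → Team South
Overall: Team East 33/202 = 16.3%, Team South 82/398 = 20.6% → Team South
Team South wins overall and in every lead group — no reversal.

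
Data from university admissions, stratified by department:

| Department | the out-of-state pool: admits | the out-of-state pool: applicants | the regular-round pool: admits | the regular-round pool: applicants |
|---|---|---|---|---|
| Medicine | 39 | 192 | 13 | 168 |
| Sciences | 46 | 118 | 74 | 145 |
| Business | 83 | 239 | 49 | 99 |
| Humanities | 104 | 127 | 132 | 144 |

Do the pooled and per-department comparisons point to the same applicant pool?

Medicine: the out-of-state pool 39/192 = 20.3%, the regular-round pool 13/168 = 7.7% → the out-of-state pool
Sciences: the out-of-state pool 46/118 = 39.0%, the regular-round pool 74/145 = 51.0% → the regular-round pool
Business: the out-of-state pool 83/239 = 34.7%, the regular-round pool 49/99 = 49.5% → the regular-round pool
Humanities: the out-of-state pool 104/127 = 81.9%, the regular-round pool 132/144 = 91.7% → the regular-round pool
Overall: the out-of-state pool 272/676 = 40.2%, the regular-round pool 268/556 = 48.2% → the regular-round pool
Neither sweeps: the out-of-state pool wins 1 of 4 groups, the regular-round pool wins 3. The regular-round pool wins overall but not every group — no Simpson reversal.

No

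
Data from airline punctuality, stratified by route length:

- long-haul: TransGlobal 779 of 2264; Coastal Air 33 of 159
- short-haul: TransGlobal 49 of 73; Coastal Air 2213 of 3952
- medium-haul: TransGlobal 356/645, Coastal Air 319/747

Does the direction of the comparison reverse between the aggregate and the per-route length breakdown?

Long-haul: TransGlobal 779/2264 = 34.4%, Coastal Air 33/159 = 20.8% → TransGlobal
Short-haul: TransGlobal 49/73 = 67.1%, Coastal Air 2213/3952 = 56.0% → TransGlobal
Medium-haul: TransGlobal 356/645 = 55.2%, Coastal Air 319/747 = 42.7% → TransGlobal
Overall: TransGlobal 1184/2982 = 39.7%, Coastal Air 2565/4858 = 52.8% → Coastal Air
TransGlobal wins each route group but Coastal Air wins overall — the comparison reverses. TransGlobal's flights skew toward long-haul, which has a lower base rate.

Yes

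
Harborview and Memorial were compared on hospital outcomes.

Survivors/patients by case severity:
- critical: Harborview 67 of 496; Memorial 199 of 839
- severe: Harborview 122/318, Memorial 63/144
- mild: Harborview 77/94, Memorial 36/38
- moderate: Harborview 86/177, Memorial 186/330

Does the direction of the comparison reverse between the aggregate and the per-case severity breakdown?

No

Critical: Harborview 67/496 = 13.5%, Memorial 199/839 = 23.7% → Memorial
Severe: Harborview 122/318 = 38.4%, Memorial 63/144 = 43.8% → Memorial
Mild: Harborview 77/94 = 81.9%, Memorial 36/38 = 94.7% → Memorial
Moderate: Harborview 86/177 = 48.6%, Memorial 186/330 = 56.4% → Memorial
Overall: Harborview 352/1085 = 32.4%, Memorial 484/1351 = 35.8% → Memorial
Memorial wins overall and in every case group — no reversal.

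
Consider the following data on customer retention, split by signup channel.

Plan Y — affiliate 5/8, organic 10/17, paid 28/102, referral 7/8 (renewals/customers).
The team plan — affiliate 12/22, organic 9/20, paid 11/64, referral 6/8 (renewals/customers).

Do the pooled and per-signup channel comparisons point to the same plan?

Yes

Affiliate: Plan Y 5/8 = 62.5%, the team plan 12/22 = 54.5% → Plan Y
Organic: Plan Y 10/17 = 58.8%, the team plan 9/20 = 45.0% → Plan Y
Paid: Plan Y 28/102 = 27.5%, the team plan 11/64 = 17.2% → Plan Y
Referral: Plan Y 7/8 = 87.5%, the team plan 6/8 = 75.0% → Plan Y
Overall: Plan Y 50/135 = 37.0%, the team plan 38/114 = 33.3% → Plan Y
Plan Y wins overall and in every signup group — no reversal.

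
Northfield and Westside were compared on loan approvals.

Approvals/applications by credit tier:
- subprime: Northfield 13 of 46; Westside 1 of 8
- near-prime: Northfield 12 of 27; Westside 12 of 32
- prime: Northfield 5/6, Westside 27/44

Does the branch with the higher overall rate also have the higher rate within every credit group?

Subprime: Northfield 13/46 = 28.3%, Westside 1/8 = 12.5% → Northfield
Near-prime: Northfield 12/27 = 44.4%, Westside 12/32 = 37.5% → Northfield
Prime: Northfield 5/6 = 83.3%, Westside 27/44 = 61.4% → Northfield
Overall: Northfield 30/79 = 38.0%, Westside 40/84 = 47.6% → Westside
Northfield wins each credit group but Westside wins overall — the comparison reverses. Northfield's applications skew toward subprime, which has a lower base rate.

No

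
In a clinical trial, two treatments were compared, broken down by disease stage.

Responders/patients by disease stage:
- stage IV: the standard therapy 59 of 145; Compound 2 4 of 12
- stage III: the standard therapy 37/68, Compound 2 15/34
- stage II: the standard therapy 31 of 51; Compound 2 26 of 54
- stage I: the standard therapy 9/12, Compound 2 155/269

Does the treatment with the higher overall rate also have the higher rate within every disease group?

Stage IV: the standard therapy 59/145 = 40.7%, Compound 2 4/12 = 33.3% → the standard therapy
Stage III: the standard therapy 37/68 = 54.4%, Compound 2 15/34 = 44.1% → the standard therapy
Stage II: the standard therapy 31/51 = 60.8%, Compound 2 26/54 = 48.1% → the standard therapy
Stage I: the standard therapy 9/12 = 75.0%, Compound 2 155/269 = 57.6% → the standard therapy
Overall: the standard therapy 136/276 = 49.3%, Compound 2 200/369 = 54.2% → Compound 2
The standard therapy wins each disease group but Compound 2 wins overall — the comparison reverses. The standard therapy's patients skew toward stage IV, which has a lower base rate.

No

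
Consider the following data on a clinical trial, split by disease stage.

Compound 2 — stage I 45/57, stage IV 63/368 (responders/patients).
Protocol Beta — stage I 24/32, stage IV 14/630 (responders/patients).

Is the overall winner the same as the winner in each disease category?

Yes

Stage I: Compound 2 45/57 = 78.9%, Protocol Beta 24/32 = 75.0% → Compound 2
Stage IV: Compound 2 63/368 = 17.1%, Protocol Beta 14/630 = 2.2% → Compound 2
Overall: Compound 2 108/425 = 25.4%, Protocol Beta 38/662 = 5.7% → Compound 2
Compound 2 wins overall and in every disease group — no reversal.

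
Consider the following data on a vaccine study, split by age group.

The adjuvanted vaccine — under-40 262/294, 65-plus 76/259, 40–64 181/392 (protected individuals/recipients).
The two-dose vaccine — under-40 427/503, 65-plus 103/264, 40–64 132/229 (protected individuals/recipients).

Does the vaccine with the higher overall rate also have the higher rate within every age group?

Under-40: the adjuvanted vaccine 262/294 = 89.1%, the two-dose vaccine 427/503 = 84.9% → the adjuvanted vaccine
65-plus: the adjuvanted vaccine 76/259 = 29.3%, the two-dose vaccine 103/264 = 39.0% → the two-dose vaccine
40–64: the adjuvanted vaccine 181/392 = 46.2%, the two-dose vaccine 132/229 = 57.6% → the two-dose vaccine
Overall: the adjuvanted vaccine 519/945 = 54.9%, the two-dose vaccine 662/996 = 66.5% → the two-dose vaccine
Neither sweeps: the adjuvanted vaccine wins 1 of 3 groups, the two-dose vaccine wins 2. The two-dose vaccine wins overall but not every group — no Simpson reversal.

No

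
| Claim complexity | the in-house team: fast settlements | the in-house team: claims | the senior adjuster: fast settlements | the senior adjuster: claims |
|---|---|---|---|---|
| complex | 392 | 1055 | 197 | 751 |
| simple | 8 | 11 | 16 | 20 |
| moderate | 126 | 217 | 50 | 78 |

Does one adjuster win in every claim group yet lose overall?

No

Complex: the in-house team 392/1055 = 37.2%, the senior adjuster 197/751 = 26.2% → the in-house team
Simple: the in-house team 8/11 = 72.7%, the senior adjuster 16/20 = 80.0% → the senior adjuster
Moderate: the in-house team 126/217 = 58.1%, the senior adjuster 50/78 = 64.1% → the senior adjuster
Overall: the in-house team 526/1283 = 41.0%, the senior adjuster 263/849 = 31.0% → the in-house team
Neither sweeps: the in-house team wins 1 of 3 groups, the senior adjuster wins 2. The in-house team wins overall but not every group — no Simpson reversal.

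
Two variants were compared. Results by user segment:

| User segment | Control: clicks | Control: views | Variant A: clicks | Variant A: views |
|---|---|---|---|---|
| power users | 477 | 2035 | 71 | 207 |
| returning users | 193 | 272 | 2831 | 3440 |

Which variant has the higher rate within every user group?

Power users: Control 477/2035 = 23.4%, Variant A 71/207 = 34.3% → Variant A
Returning users: Control 193/272 = 71.0%, Variant A 2831/3440 = 82.3% → Variant A
Variant A has the higher rate in both groups.

Variant A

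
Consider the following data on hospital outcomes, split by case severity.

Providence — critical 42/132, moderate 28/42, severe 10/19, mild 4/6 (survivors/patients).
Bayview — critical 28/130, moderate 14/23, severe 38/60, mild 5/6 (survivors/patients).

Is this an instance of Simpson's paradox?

Critical: Providence 42/132 = 31.8%, Bayview 28/130 = 21.5% → Providence
Moderate: Providence 28/42 = 66.7%, Bayview 14/23 = 60.9% → Providence
Severe: Providence 10/19 = 52.6%, Bayview 38/60 = 63.3% → Bayview
Mild: Providence 4/6 = 66.7%, Bayview 5/6 = 83.3% → Bayview
Overall: Providence 84/199 = 42.2%, Bayview 85/219 = 38.8% → Providence
Neither sweeps: Providence wins 2 of 4 groups, Bayview wins 2. Providence wins overall but not every group — no Simpson reversal.

No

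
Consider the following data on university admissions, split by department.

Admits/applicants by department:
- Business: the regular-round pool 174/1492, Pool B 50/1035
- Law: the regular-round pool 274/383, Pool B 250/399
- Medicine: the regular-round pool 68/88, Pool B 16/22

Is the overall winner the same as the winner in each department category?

Yes

Business: the regular-round pool 174/1492 = 11.7%, Pool B 50/1035 = 4.8% → the regular-round pool
Law: the regular-round pool 274/383 = 71.5%, Pool B 250/399 = 62.7% → the regular-round pool
Medicine: the regular-round pool 68/88 = 77.3%, Pool B 16/22 = 72.7% → the regular-round pool
Overall: the regular-round pool 516/1963 = 26.3%, Pool B 316/1456 = 21.7% → the regular-round pool
The regular-round pool wins overall and in every department group — no reversal.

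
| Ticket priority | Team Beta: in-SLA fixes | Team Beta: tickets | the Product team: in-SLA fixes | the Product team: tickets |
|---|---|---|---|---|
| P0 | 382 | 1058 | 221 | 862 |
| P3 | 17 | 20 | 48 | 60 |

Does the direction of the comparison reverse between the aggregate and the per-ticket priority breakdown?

P0: Team Beta 382/1058 = 36.1%, the Product team 221/862 = 25.6% → Team Beta
P3: Team Beta 17/20 = 85.0%, the Product team 48/60 = 80.0% → Team Beta
Overall: Team Beta 399/1078 = 37.0%, the Product team 269/922 = 29.2% → Team Beta
Team Beta wins overall and in every ticket group — no reversal.

No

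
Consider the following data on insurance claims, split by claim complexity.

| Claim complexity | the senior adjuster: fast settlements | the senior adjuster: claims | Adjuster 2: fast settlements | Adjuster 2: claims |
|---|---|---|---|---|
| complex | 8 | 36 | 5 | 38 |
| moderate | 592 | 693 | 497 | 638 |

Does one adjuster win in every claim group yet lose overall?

Complex: the senior adjuster 8/36 = 22.2%, Adjuster 2 5/38 = 13.2% → the senior adjuster
Moderate: the senior adjuster 592/693 = 85.4%, Adjuster 2 497/638 = 77.9% → the senior adjuster
Overall: the senior adjuster 600/729 = 82.3%, Adjuster 2 502/676 = 74.3% → the senior adjuster
The senior adjuster wins overall and in every claim group — no reversal.

No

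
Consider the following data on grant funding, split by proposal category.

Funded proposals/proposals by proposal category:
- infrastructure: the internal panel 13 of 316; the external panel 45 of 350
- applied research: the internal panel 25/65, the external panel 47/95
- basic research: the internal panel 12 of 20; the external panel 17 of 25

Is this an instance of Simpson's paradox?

No

Infrastructure: the internal panel 13/316 = 4.1%, the external panel 45/350 = 12.9% → the external panel
Applied research: the internal panel 25/65 = 38.5%, the external panel 47/95 = 49.5% → the external panel
Basic research: the internal panel 12/20 = 60.0%, the external panel 17/25 = 68.0% → the external panel
Overall: the internal panel 50/401 = 12.5%, the external panel 109/470 = 23.2% → the external panel
The external panel wins overall and in every proposal group — no reversal.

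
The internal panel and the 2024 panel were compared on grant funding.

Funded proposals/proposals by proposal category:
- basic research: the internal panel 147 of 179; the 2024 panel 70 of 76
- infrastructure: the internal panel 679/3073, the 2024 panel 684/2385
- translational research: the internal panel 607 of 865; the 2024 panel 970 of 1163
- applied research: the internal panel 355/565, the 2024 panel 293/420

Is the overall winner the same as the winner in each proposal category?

Basic research: the internal panel 147/179 = 82.1%, the 2024 panel 70/76 = 92.1% → the 2024 panel
Infrastructure: the internal panel 679/3073 = 22.1%, the 2024 panel 684/2385 = 28.7% → the 2024 panel
Translational research: the internal panel 607/865 = 70.2%, the 2024 panel 970/1163 = 83.4% → the 2024 panel
Applied research: the internal panel 355/565 = 62.8%, the 2024 panel 293/420 = 69.8% → the 2024 panel
Overall: the internal panel 1788/4682 = 38.2%, the 2024 panel 2017/4044 = 49.9% → the 2024 panel
The 2024 panel wins overall and in every proposal group — no reversal.

Yes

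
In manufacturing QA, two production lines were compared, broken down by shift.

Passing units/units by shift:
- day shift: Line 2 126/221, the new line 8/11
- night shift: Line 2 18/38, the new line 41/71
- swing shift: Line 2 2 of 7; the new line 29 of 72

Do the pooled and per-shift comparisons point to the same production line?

Day shift: Line 2 126/221 = 57.0%, the new line 8/11 = 72.7% → the new line
Night shift: Line 2 18/38 = 47.4%, the new line 41/71 = 57.7% → the new line
Swing shift: Line 2 2/7 = 28.6%, the new line 29/72 = 40.3% → the new line
Overall: Line 2 146/266 = 54.9%, the new line 78/154 = 50.6% → Line 2
The new line wins each shift group but Line 2 wins overall — the comparison reverses. The new line's units skew toward swing shift, which has a lower base rate.

No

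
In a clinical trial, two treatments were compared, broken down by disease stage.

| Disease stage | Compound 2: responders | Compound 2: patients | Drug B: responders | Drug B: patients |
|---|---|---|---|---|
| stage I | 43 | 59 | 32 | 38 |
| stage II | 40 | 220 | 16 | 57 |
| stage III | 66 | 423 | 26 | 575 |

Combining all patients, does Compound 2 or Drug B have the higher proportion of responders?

Stage I: Compound 2 43/59 = 72.9%, Drug B 32/38 = 84.2% → Drug B
Stage II: Compound 2 40/220 = 18.2%, Drug B 16/57 = 28.1% → Drug B
Stage III: Compound 2 66/423 = 15.6%, Drug B 26/575 = 4.5% → Compound 2
Overall: Compound 2 149/702 = 21.2%, Drug B 74/670 = 11.0% → Compound 2
(Neither sweeps every disease group, but Compound 2 has the higher pooled rate.)

Compound 2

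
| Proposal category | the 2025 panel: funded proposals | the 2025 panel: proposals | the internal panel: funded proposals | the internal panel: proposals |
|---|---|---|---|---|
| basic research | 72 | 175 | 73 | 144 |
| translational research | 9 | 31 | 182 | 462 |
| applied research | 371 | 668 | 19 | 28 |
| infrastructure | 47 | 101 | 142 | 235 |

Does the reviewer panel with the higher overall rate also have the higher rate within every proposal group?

No

Basic research: the 2025 panel 72/175 = 41.1%, the internal panel 73/144 = 50.7% → the internal panel
Translational research: the 2025 panel 9/31 = 29.0%, the internal panel 182/462 = 39.4% → the internal panel
Applied research: the 2025 panel 371/668 = 55.5%, the internal panel 19/28 = 67.9% → the internal panel
Infrastructure: the 2025 panel 47/101 = 46.5%, the internal panel 142/235 = 60.4% → the internal panel
Overall: the 2025 panel 499/975 = 51.2%, the internal panel 416/869 = 47.9% → the 2025 panel
The internal panel wins each proposal group but the 2025 panel wins overall — the comparison reverses. The internal panel's proposals skew toward translational research, which has a lower base rate.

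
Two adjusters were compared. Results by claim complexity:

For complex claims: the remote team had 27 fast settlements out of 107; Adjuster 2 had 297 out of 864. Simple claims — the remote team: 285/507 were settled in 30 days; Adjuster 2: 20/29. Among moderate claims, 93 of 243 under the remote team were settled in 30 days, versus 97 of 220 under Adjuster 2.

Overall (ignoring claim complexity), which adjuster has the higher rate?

the remote team

Complex: the remote team 27/107 = 25.2%, Adjuster 2 297/864 = 34.4% → Adjuster 2
Simple: the remote team 285/507 = 56.2%, Adjuster 2 20/29 = 69.0% → Adjuster 2
Moderate: the remote team 93/243 = 38.3%, Adjuster 2 97/220 = 44.1% → Adjuster 2
Overall: the remote team 405/857 = 47.3%, Adjuster 2 414/1113 = 37.2% → the remote team
(Adjuster 2 wins every claim group but the remote team wins overall — Adjuster 2's claims skew toward the low-rate complex group.)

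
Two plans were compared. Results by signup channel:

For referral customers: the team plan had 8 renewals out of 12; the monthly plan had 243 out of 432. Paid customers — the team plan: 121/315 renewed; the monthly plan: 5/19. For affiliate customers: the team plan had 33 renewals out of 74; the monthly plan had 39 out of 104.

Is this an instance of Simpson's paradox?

Yes

Referral: the team plan 8/12 = 66.7%, the monthly plan 243/432 = 56.2% → the team plan
Paid: the team plan 121/315 = 38.4%, the monthly plan 5/19 = 26.3% → the team plan
Affiliate: the team plan 33/74 = 44.6%, the monthly plan 39/104 = 37.5% → the team plan
Overall: the team plan 162/401 = 40.4%, the monthly plan 287/555 = 51.7% → the monthly plan
The team plan wins each signup group but the monthly plan wins overall — the comparison reverses. The team plan's customers skew toward paid, which has a lower base rate.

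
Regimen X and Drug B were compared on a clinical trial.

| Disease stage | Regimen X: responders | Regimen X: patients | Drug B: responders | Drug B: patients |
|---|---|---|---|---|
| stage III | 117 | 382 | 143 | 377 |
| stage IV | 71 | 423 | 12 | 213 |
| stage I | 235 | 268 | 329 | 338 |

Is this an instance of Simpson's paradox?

Stage III: Regimen X 117/382 = 30.6%, Drug B 143/377 = 37.9% → Drug B
Stage IV: Regimen X 71/423 = 16.8%, Drug B 12/213 = 5.6% → Regimen X
Stage I: Regimen X 235/268 = 87.7%, Drug B 329/338 = 97.3% → Drug B
Overall: Regimen X 423/1073 = 39.4%, Drug B 484/928 = 52.2% → Drug B
Neither sweeps: Regimen X wins 1 of 3 groups, Drug B wins 2. Drug B wins overall but not every group — no Simpson reversal.

No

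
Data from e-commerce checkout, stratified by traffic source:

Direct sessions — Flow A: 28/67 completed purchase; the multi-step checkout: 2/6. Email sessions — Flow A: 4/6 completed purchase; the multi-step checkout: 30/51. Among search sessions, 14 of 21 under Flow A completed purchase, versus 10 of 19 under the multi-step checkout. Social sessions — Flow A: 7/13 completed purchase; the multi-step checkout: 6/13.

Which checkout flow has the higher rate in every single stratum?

Direct: Flow A 28/67 = 41.8%, the multi-step checkout 2/6 = 33.3% → Flow A
Email: Flow A 4/6 = 66.7%, the multi-step checkout 30/51 = 58.8% → Flow A
Search: Flow A 14/21 = 66.7%, the multi-step checkout 10/19 = 52.6% → Flow A
Social: Flow A 7/13 = 53.8%, the multi-step checkout 6/13 = 46.2% → Flow A
Flow A has the higher rate in all 4 groups.

Flow A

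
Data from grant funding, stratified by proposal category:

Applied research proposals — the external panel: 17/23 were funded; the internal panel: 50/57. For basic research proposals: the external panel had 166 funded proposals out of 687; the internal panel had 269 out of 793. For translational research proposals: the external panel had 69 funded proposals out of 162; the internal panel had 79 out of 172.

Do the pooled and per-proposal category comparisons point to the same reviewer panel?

Yes

Applied research: the external panel 17/23 = 73.9%, the internal panel 50/57 = 87.7% → the internal panel
Basic research: the external panel 166/687 = 24.2%, the internal panel 269/793 = 33.9% → the internal panel
Translational research: the external panel 69/162 = 42.6%, the internal panel 79/172 = 45.9% → the internal panel
Overall: the external panel 252/872 = 28.9%, the internal panel 398/1022 = 38.9% → the internal panel
The internal panel wins overall and in every proposal group — no reversal.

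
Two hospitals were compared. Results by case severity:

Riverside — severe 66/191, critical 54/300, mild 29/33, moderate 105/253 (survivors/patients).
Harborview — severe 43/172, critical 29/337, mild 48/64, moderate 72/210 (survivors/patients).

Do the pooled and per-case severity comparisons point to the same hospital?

Severe: Riverside 66/191 = 34.6%, Harborview 43/172 = 25.0% → Riverside
Critical: Riverside 54/300 = 18.0%, Harborview 29/337 = 8.6% → Riverside
Mild: Riverside 29/33 = 87.9%, Harborview 48/64 = 75.0% → Riverside
Moderate: Riverside 105/253 = 41.5%, Harborview 72/210 = 34.3% → Riverside
Overall: Riverside 254/777 = 32.7%, Harborview 192/783 = 24.5% → Riverside
Riverside wins overall and in every case group — no reversal.

Yes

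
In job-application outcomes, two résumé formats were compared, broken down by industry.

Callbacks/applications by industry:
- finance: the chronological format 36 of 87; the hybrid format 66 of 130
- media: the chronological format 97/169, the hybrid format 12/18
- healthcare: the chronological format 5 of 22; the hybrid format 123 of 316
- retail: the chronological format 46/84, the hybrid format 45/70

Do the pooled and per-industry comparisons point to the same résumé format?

No

Finance: the chronological format 36/87 = 41.4%, the hybrid format 66/130 = 50.8% → the hybrid format
Media: the chronological format 97/169 = 57.4%, the hybrid format 12/18 = 66.7% → the hybrid format
Healthcare: the chronological format 5/22 = 22.7%, the hybrid format 123/316 = 38.9% → the hybrid format
Retail: the chronological format 46/84 = 54.8%, the hybrid format 45/70 = 64.3% → the hybrid format
Overall: the chronological format 184/362 = 50.8%, the hybrid format 246/534 = 46.1% → the chronological format
The hybrid format wins each industry group but the chronological format wins overall — the comparison reverses. The hybrid format's applications skew toward healthcare, which has a lower base rate.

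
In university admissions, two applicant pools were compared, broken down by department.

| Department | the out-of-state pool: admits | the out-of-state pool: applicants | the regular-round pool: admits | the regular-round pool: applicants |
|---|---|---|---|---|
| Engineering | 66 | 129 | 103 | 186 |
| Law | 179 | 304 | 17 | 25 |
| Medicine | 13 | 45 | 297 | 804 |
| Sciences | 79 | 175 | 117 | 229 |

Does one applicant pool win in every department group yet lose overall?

Yes

Engineering: the out-of-state pool 66/129 = 51.2%, the regular-round pool 103/186 = 55.4% → the regular-round pool
Law: the out-of-state pool 179/304 = 58.9%, the regular-round pool 17/25 = 68.0% → the regular-round pool
Medicine: the out-of-state pool 13/45 = 28.9%, the regular-round pool 297/804 = 36.9% → the regular-round pool
Sciences: the out-of-state pool 79/175 = 45.1%, the regular-round pool 117/229 = 51.1% → the regular-round pool
Overall: the out-of-state pool 337/653 = 51.6%, the regular-round pool 534/1244 = 42.9% → the out-of-state pool
The regular-round pool wins each department group but the out-of-state pool wins overall — the comparison reverses. The regular-round pool's applicants skew toward Medicine, which has a lower base rate.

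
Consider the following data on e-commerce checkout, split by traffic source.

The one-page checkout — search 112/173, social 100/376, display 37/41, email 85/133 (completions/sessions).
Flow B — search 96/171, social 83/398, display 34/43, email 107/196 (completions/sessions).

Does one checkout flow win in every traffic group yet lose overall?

Search: the one-page checkout 112/173 = 64.7%, Flow B 96/171 = 56.1% → the one-page checkout
Social: the one-page checkout 100/376 = 26.6%, Flow B 83/398 = 20.9% → the one-page checkout
Display: the one-page checkout 37/41 = 90.2%, Flow B 34/43 = 79.1% → the one-page checkout
Email: the one-page checkout 85/133 = 63.9%, Flow B 107/196 = 54.6% → the one-page checkout
Overall: the one-page checkout 334/723 = 46.2%, Flow B 320/808 = 39.6% → the one-page checkout
The one-page checkout wins overall and in every traffic group — no reversal.

No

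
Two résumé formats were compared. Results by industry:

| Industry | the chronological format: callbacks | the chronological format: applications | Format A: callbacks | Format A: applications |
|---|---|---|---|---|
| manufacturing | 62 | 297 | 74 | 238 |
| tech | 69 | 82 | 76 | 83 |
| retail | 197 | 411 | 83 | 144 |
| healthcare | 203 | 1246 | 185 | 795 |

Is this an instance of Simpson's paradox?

No

Manufacturing: the chronological format 62/297 = 20.9%, Format A 74/238 = 31.1% → Format A
Tech: the chronological format 69/82 = 84.1%, Format A 76/83 = 91.6% → Format A
Retail: the chronological format 197/411 = 47.9%, Format A 83/144 = 57.6% → Format A
Healthcare: the chronological format 203/1246 = 16.3%, Format A 185/795 = 23.3% → Format A
Overall: the chronological format 531/2036 = 26.1%, Format A 418/1260 = 33.2% → Format A
Format A wins overall and in every industry group — no reversal.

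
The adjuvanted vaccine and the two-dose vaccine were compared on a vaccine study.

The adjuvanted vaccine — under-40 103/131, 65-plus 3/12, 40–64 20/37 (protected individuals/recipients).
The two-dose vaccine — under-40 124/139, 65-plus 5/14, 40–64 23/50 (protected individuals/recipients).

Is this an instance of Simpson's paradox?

Under-40: the adjuvanted vaccine 103/131 = 78.6%, the two-dose vaccine 124/139 = 89.2% → the two-dose vaccine
65-plus: the adjuvanted vaccine 3/12 = 25.0%, the two-dose vaccine 5/14 = 35.7% → the two-dose vaccine
40–64: the adjuvanted vaccine 20/37 = 54.1%, the two-dose vaccine 23/50 = 46.0% → the adjuvanted vaccine
Overall: the adjuvanted vaccine 126/180 = 70.0%, the two-dose vaccine 152/203 = 74.9% → the two-dose vaccine
Neither sweeps: the adjuvanted vaccine wins 1 of 3 groups, the two-dose vaccine wins 2. The two-dose vaccine wins overall but not every group — no Simpson reversal.

No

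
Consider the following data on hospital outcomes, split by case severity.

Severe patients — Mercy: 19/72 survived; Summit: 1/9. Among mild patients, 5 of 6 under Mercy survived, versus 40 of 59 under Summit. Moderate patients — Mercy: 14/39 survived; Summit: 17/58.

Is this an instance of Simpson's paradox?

Yes

Severe: Mercy 19/72 = 26.4%, Summit 1/9 = 11.1% → Mercy
Mild: Mercy 5/6 = 83.3%, Summit 40/59 = 67.8% → Mercy
Moderate: Mercy 14/39 = 35.9%, Summit 17/58 = 29.3% → Mercy
Overall: Mercy 38/117 = 32.5%, Summit 58/126 = 46.0% → Summit
Mercy wins each case group but Summit wins overall — the comparison reverses. Mercy's patients skew toward severe, which has a lower base rate.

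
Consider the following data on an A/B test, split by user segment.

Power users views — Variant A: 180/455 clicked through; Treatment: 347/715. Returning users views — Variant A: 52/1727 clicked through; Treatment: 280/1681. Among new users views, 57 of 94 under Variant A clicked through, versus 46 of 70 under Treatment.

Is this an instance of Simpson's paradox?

Power users: Variant A 180/455 = 39.6%, Treatment 347/715 = 48.5% → Treatment
Returning users: Variant A 52/1727 = 3.0%, Treatment 280/1681 = 16.7% → Treatment
New users: Variant A 57/94 = 60.6%, Treatment 46/70 = 65.7% → Treatment
Overall: Variant A 289/2276 = 12.7%, Treatment 673/2466 = 27.3% → Treatment
Treatment wins overall and in every user group — no reversal.

No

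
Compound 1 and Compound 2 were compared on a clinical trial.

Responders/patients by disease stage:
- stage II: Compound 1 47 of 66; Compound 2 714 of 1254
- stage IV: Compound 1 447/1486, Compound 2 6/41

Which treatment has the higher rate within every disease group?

Compound 1

Stage II: Compound 1 47/66 = 71.2%, Compound 2 714/1254 = 56.9% → Compound 1
Stage IV: Compound 1 447/1486 = 30.1%, Compound 2 6/41 = 14.6% → Compound 1
Compound 1 has the higher rate in both groups.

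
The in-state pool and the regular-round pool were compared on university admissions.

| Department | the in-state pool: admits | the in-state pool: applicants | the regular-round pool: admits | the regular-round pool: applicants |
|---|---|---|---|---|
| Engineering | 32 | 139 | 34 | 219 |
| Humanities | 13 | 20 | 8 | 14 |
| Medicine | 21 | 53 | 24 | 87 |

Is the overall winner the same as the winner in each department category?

Yes

Engineering: the in-state pool 32/139 = 23.0%, the regular-round pool 34/219 = 15.5% → the in-state pool
Humanities: the in-state pool 13/20 = 65.0%, the regular-round pool 8/14 = 57.1% → the in-state pool
Medicine: the in-state pool 21/53 = 39.6%, the regular-round pool 24/87 = 27.6% → the in-state pool
Overall: the in-state pool 66/212 = 31.1%, the regular-round pool 66/320 = 20.6% → the in-state pool
The in-state pool wins overall and in every department group — no reversal.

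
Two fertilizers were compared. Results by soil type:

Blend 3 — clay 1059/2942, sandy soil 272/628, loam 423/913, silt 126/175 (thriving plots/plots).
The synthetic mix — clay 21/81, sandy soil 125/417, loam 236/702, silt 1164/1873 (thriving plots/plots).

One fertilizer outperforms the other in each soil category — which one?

Blend 3

Clay: Blend 3 1059/2942 = 36.0%, the synthetic mix 21/81 = 25.9% → Blend 3
Sandy soil: Blend 3 272/628 = 43.3%, the synthetic mix 125/417 = 30.0% → Blend 3
Loam: Blend 3 423/913 = 46.3%, the synthetic mix 236/702 = 33.6% → Blend 3
Silt: Blend 3 126/175 = 72.0%, the synthetic mix 1164/1873 = 62.1% → Blend 3
Blend 3 has the higher rate in all 4 groups.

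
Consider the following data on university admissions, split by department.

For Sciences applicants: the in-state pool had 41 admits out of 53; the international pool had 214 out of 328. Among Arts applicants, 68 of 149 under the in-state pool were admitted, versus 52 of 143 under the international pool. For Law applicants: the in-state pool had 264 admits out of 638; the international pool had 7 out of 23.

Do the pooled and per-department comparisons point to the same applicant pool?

No

Sciences: the in-state pool 41/53 = 77.4%, the international pool 214/328 = 65.2% → the in-state pool
Arts: the in-state pool 68/149 = 45.6%, the international pool 52/143 = 36.4% → the in-state pool
Law: the in-state pool 264/638 = 41.4%, the international pool 7/23 = 30.4% → the in-state pool
Overall: the in-state pool 373/840 = 44.4%, the international pool 273/494 = 55.3% → the international pool
The in-state pool wins each department group but the international pool wins overall — the comparison reverses. The in-state pool's applicants skew toward Law, which has a lower base rate.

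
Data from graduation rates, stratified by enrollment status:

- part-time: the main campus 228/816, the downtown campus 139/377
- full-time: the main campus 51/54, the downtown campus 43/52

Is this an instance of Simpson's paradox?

No

Part-time: the main campus 228/816 = 27.9%, the downtown campus 139/377 = 36.9% → the downtown campus
Full-time: the main campus 51/54 = 94.4%, the downtown campus 43/52 = 82.7% → the main campus
Overall: the main campus 279/870 = 32.1%, the downtown campus 182/429 = 42.4% → the downtown campus
Neither sweeps: the main campus wins 1 of 2 groups, the downtown campus wins 1. The downtown campus wins overall but not every group — no Simpson reversal.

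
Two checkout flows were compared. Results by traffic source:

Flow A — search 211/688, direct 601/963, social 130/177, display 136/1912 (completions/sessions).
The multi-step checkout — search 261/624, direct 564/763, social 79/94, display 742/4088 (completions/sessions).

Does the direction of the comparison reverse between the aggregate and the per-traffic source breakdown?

Search: Flow A 211/688 = 30.7%, the multi-step checkout 261/624 = 41.8% → the multi-step checkout
Direct: Flow A 601/963 = 62.4%, the multi-step checkout 564/763 = 73.9% → the multi-step checkout
Social: Flow A 130/177 = 73.4%, the multi-step checkout 79/94 = 84.0% → the multi-step checkout
Display: Flow A 136/1912 = 7.1%, the multi-step checkout 742/4088 = 18.2% → the multi-step checkout
Overall: Flow A 1078/3740 = 28.8%, the multi-step checkout 1646/5569 = 29.6% → the multi-step checkout
The multi-step checkout wins overall and in every traffic group — no reversal.

No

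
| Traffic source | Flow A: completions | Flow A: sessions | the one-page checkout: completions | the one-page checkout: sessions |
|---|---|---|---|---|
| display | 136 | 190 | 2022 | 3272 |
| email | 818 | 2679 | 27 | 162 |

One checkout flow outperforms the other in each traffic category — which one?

Display: Flow A 136/190 = 71.6%, the one-page checkout 2022/3272 = 61.8% → Flow A
Email: Flow A 818/2679 = 30.5%, the one-page checkout 27/162 = 16.7% → Flow A
Flow A has the higher rate in both groups.

Flow A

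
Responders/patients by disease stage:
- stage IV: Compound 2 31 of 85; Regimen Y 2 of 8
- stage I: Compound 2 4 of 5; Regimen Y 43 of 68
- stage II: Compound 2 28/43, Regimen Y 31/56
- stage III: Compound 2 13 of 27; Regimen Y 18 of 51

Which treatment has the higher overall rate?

Stage IV: Compound 2 31/85 = 36.5%, Regimen Y 2/8 = 25.0% → Compound 2
Stage I: Compound 2 4/5 = 80.0%, Regimen Y 43/68 = 63.2% → Compound 2
Stage II: Compound 2 28/43 = 65.1%, Regimen Y 31/56 = 55.4% → Compound 2
Stage III: Compound 2 13/27 = 48.1%, Regimen Y 18/51 = 35.3% → Compound 2
Overall: Compound 2 76/160 = 47.5%, Regimen Y 94/183 = 51.4% → Regimen Y
(Compound 2 wins every disease group but Regimen Y wins overall — Compound 2's patients skew toward the low-rate stage IV group.)

Regimen Y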